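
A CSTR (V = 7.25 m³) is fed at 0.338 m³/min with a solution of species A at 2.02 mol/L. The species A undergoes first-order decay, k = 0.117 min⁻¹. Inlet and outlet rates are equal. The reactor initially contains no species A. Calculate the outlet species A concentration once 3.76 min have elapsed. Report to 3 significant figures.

Accumulation = in − out − consumed: V dC/dt = Q C_in − Q C − k V C.
This is linear with rate a = Q/V + k = 0.16362 min⁻¹.
C_ss = Q C_in/(Q + kV) = 0.57556 mol/L; C(t) = C_ss + (C₀ − C_ss) e^(−a t).
C(3.76) = 0.57556 + (-0.57556)·e^(−0.16362·3.76) = 0.57556 + (-0.57556)·0.54053 = 0.26446 mol/L.

0.264 mol/L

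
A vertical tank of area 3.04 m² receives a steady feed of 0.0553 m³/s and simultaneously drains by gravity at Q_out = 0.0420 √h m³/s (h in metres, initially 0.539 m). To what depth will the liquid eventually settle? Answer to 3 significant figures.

A dh/dt = Q_in − 0.0420 √h. Steady state requires inflow = outflow:
Q_in = 0.0420 √h_ss ⇒ √h_ss = 0.0553/0.0420 = 1.3167.
h_ss = 1.3167² = 1.7336 m. (Since h₀ = 0.539 m < h_ss, the level will rise toward this value.)

1.73 m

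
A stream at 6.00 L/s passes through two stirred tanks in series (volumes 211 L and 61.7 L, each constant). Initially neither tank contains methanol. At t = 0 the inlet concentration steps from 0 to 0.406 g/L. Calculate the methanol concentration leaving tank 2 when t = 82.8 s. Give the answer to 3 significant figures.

Species balance on tank i: dCᵢ/dt = (Cᵢ₋₁ − Cᵢ)/τᵢ with τᵢ = Vᵢ/Q.
τ₁ = 211/6.00 = 35.167 s; τ₂ = 61.7/6.00 = 10.283 s.
Solving the cascade with C₁(0)=C₂(0)=0 gives C₂(t) = C_in[1 − (τ₁ e^(−t/τ₁) − τ₂ e^(−t/τ₂))/(τ₁ − τ₂)].
At t = 82.8: e^(−t/τ₁) = 0.094941, e^(−t/τ₂) = 0.00031851.
C₂ = 0.406·[1 − (35.167·0.094941 − 10.283·0.00031851)/(24.883)] = 0.406·0.86596 = 0.35158 g/L.

0.352 g/L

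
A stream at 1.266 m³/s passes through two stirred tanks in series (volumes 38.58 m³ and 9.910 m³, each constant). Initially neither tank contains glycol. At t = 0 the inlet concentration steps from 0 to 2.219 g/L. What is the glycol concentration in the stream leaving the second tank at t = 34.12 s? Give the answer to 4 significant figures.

Species balance on tank i: dCᵢ/dt = (Cᵢ₋₁ − Cᵢ)/τᵢ with τᵢ = Vᵢ/Q.
τ₁ = 38.58/1.266 = 30.4739 s; τ₂ = 9.910/1.266 = 7.82780 s.
Tank 1: C₁ = C_in(1 − e^(−t/τ₁)). Tank 2 (τ₁ ≠ τ₂): C₂ = C_in[1 − (τ₁ e^(−t/τ₁) − τ₂ e^(−t/τ₂))/(τ₁ − τ₂)].
At t = 34.12: e^(−t/τ₁) = 0.326396, e^(−t/τ₂) = 0.0127935.
C₂ = 2.219·[1 − (30.4739·0.326396 − 7.82780·0.0127935)/(22.6461)] = 2.219·0.565206 = 1.25419 g/L.

1.254 g/L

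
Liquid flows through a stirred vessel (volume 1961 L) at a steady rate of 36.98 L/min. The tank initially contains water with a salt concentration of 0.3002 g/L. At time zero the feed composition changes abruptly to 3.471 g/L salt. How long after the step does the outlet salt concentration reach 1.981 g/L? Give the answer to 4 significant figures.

Mass balance on the solute (V constant): V dC/dt = Q(C_in − C), so τ = V/Q = 53.0287 min.
C(t) = C_in + (C₀ − C_in) e^(−t/τ). Set C = 1.981 and solve for t:
e^(−t/τ) = (C − C_in)/(C₀ − C_in) = (1.981 − 3.471)/(0.3002 − 3.471) = 0.469913
t = −τ ln(…) = 53.0287 × 0.755208 = 40.0477 min.

40.05 min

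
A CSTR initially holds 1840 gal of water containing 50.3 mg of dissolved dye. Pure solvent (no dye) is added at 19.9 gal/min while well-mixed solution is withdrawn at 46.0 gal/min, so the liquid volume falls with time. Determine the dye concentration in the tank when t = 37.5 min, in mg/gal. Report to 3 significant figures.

0.0153 mg/gal

Let m(t) be the amount of dye. Volume: V(t) = V₀ + (Q_in − Q_out) t = 1840 − 26.100 t; V(37.5) = 861.25 gal.
Species balance (pure solvent in): dm/dt = −Q_out · m/V(t).
dm/m = −Q_out dt/(V₀ − 26.100 t); integrating gives ln(m/m₀) = −(Q_out/(Q_in−Q_out)) ln(V/V₀).
m = m₀ (V₀/V)^(Q_out/(Q_in−Q_out)) = 50.3 × (1840/861.25)^(-1.7625) = 13.198 mg.
C = m/V = 13.198/861.25 = 0.015324 mg/gal.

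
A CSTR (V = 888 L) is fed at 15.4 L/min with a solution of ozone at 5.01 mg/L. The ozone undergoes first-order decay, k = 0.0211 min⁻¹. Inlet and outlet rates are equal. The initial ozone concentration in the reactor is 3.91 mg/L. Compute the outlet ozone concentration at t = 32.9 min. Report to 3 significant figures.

V dC/dt = Q(C_in − C) − k V C.
dC/dt = (Q/V) C_in − (Q/V + k) C; effective rate a = Q/V + k = 0.017342 + 0.0211 = 0.038442 min⁻¹.
C_ss = Q C_in/(Q + kV) = 2.2601 mg/L; C(t) = C_ss + (C₀ − C_ss) e^(−a t).
C(32.9) = 2.2601 + (1.6499)·e^(−0.038442·32.9) = 2.2601 + (1.6499)·0.28231 = 2.7259 mg/L.

2.73 mg/L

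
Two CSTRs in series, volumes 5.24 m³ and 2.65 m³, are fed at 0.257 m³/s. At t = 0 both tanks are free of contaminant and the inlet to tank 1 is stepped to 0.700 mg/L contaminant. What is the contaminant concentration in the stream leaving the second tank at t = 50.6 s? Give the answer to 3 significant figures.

Each tank obeys Vᵢ dCᵢ/dt = Q(Cᵢ₋₁ − Cᵢ), so τᵢ = Vᵢ/Q.
τ₁ = 5.24/0.257 = 20.389 s; τ₂ = 2.65/0.257 = 10.311 s.
Tank 1: C₁ = C_in(1 − e^(−t/τ₁)). Tank 2 (τ₁ ≠ τ₂): C₂ = C_in[1 − (τ₁ e^(−t/τ₁) − τ₂ e^(−t/τ₂))/(τ₁ − τ₂)].
At t = 50.6: e^(−t/τ₁) = 0.083600, e^(−t/τ₂) = 0.0073928.
C₂ = 0.700·[1 − (20.389·0.083600 − 10.311·0.0073928)/(10.078)] = 0.700·0.83843 = 0.58690 mg/L.

0.587 mg/L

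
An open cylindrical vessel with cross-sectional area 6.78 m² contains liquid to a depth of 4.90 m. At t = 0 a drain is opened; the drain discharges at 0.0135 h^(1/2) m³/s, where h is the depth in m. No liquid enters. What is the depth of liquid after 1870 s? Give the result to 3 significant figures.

0.124 m

Mass balance (ρ constant): A dh/dt = −0.0135 √h.
∫ h^(−1/2) dh = −(0.0135/A) ∫ dt, giving 2√h = 2√h₀ − (0.0135/A) t.
√h = √4.90 − 0.0135·1870/(2·6.78) = 2.2136 − 1.8617 = 0.35187.
h = 0.35187² = 0.12381 m.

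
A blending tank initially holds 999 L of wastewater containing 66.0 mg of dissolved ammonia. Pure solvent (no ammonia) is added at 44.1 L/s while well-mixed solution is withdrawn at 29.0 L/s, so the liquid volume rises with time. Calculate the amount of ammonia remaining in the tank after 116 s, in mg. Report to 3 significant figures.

Total volume: dV/dt = Q_in − Q_out = 15.100 L/s, so V(t) = 999 + 15.100 t and V(116) = 2750.6 L.
Species balance (pure solvent in): dm/dt = −Q_out · m/V(t).
dm/m = −Q_out dt/(V₀ + 15.100 t); integrating gives ln(m/m₀) = −(Q_out/(Q_in−Q_out)) ln(V/V₀).
m = m₀ (V₀/V)^(Q_out/(Q_in−Q_out)) = 66.0 × (999/2750.6)^(1.9205) = 9.4357 mg.

9.44 mg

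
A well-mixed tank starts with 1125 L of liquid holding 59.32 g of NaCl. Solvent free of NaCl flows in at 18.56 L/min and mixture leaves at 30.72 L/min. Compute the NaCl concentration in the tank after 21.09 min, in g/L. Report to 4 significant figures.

0.03553 g/L

Total volume: dV/dt = Q_in − Q_out = -12.1600 L/min, so V(t) = 1125 − 12.1600 t and V(21.09) = 868.546 L.
Species balance (pure solvent in): dm/dt = −Q_out · m/V(t).
dm/m = −Q_out dt/(V₀ − 12.1600 t); integrating gives ln(m/m₀) = −(Q_out/(Q_in−Q_out)) ln(V/V₀).
m = m₀ (V₀/V)^(Q_out/(Q_in−Q_out)) = 59.32 × (1125/868.546)^(-2.52632) = 30.8564 g.
C = m/V = 30.8564/868.546 = 0.0355265 g/L.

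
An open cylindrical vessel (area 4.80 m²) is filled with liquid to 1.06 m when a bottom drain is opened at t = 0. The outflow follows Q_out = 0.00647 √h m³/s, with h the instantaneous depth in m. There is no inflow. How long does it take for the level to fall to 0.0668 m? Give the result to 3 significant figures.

With no inflow, A dh/dt = −0.00647 √h.
Separate and integrate: 2(√h − √h₀) = −(0.00647/A) t.
t = 2A(√h₀ − √h)/0.00647 = 2·4.80·(√1.06 − √0.0668)/0.00647
  = 9.6000 × (1.0296 − 0.25846) / 0.00647 = 1144.1 s.

1140 s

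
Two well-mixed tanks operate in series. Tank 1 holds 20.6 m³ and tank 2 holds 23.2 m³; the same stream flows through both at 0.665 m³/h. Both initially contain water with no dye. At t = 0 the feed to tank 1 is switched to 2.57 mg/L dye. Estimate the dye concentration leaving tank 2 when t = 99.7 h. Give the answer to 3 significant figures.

2.07 mg/L

Time constants: τᵢ = Vᵢ/Q for each well-mixed tank.
τ₁ = 20.6/0.665 = 30.977 h; τ₂ = 23.2/0.665 = 34.887 h.
Solving the cascade with C₁(0)=C₂(0)=0 gives C₂(t) = C_in[1 − (τ₁ e^(−t/τ₁) − τ₂ e^(−t/τ₂))/(τ₁ − τ₂)].
At t = 99.7: e^(−t/τ₁) = 0.040016, e^(−t/τ₂) = 0.057396.
C₂ = 2.57·[1 − (30.977·0.040016 − 34.887·0.057396)/(-3.9098)] = 2.57·0.80490 = 2.0686 mg/L.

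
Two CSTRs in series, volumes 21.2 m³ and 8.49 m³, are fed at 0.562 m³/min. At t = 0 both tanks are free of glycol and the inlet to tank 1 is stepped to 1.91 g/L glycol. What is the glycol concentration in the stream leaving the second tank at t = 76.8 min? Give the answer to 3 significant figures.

1.50 g/L

Each tank obeys Vᵢ dCᵢ/dt = Q(Cᵢ₋₁ − Cᵢ), so τᵢ = Vᵢ/Q.
τ₁ = 21.2/0.562 = 37.722 min; τ₂ = 8.49/0.562 = 15.107 min.
Solving the cascade with C₁(0)=C₂(0)=0 gives C₂(t) = C_in[1 − (τ₁ e^(−t/τ₁) − τ₂ e^(−t/τ₂))/(τ₁ − τ₂)].
At t = 76.8: e^(−t/τ₁) = 0.13056, e^(−t/τ₂) = 0.0061962.
C₂ = 1.91·[1 − (37.722·0.13056 − 15.107·0.0061962)/(22.616)] = 1.91·0.78637 = 1.5020 g/L.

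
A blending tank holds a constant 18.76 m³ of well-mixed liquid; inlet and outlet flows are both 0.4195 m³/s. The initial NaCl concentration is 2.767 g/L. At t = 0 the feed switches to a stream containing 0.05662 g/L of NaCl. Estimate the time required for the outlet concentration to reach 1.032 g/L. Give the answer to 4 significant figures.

45.70 s

Species balance: V dC/dt = Q(C_in − C) ⇒ τ = V/Q = 44.7199 s.
C(t) = C_in + (C₀ − C_in) e^(−t/τ). Set C = 1.032 and solve for t:
e^(−t/τ) = (C − C_in)/(C₀ − C_in) = (1.032 − 0.05662)/(2.767 − 0.05662) = 0.359868
t = −τ ln(…) = 44.7199 × 1.02202 = 45.7045 s.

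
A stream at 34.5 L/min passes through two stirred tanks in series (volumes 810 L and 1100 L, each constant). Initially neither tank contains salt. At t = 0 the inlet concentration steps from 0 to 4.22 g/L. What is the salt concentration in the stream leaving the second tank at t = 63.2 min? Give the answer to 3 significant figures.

2.81 g/L

Each tank obeys Vᵢ dCᵢ/dt = Q(Cᵢ₋₁ − Cᵢ), so τᵢ = Vᵢ/Q.
τ₁ = 810/34.5 = 23.478 min; τ₂ = 1100/34.5 = 31.884 min.
Solving the cascade with C₁(0)=C₂(0)=0 gives C₂(t) = C_in[1 − (τ₁ e^(−t/τ₁) − τ₂ e^(−t/τ₂))/(τ₁ − τ₂)].
At t = 63.2: e^(−t/τ₁) = 0.067755, e^(−t/τ₂) = 0.13777.
C₂ = 4.22·[1 − (23.478·0.067755 − 31.884·0.13777)/(-8.4058)] = 4.22·0.66668 = 2.8134 g/L.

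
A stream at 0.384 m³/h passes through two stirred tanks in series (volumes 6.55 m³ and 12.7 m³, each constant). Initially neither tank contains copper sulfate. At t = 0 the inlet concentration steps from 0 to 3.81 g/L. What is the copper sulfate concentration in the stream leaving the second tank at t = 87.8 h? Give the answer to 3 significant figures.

Species balance on tank i: dCᵢ/dt = (Cᵢ₋₁ − Cᵢ)/τᵢ with τᵢ = Vᵢ/Q.
τ₁ = 6.55/0.384 = 17.057 h; τ₂ = 12.7/0.384 = 33.073 h.
Solving the cascade with C₁(0)=C₂(0)=0 gives C₂(t) = C_in[1 − (τ₁ e^(−t/τ₁) − τ₂ e^(−t/τ₂))/(τ₁ − τ₂)].
At t = 87.8: e^(−t/τ₁) = 0.0058147, e^(−t/τ₂) = 0.070317.
C₂ = 3.81·[1 − (17.057·0.0058147 − 33.073·0.070317)/(-16.016)] = 3.81·0.86099 = 3.2804 g/L.

3.28 g/L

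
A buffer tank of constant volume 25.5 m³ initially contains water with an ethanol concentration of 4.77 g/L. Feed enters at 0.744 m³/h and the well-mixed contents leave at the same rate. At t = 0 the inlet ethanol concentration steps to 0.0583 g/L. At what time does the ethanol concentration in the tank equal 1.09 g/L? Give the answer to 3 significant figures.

Species balance: V dC/dt = Q(C_in − C) ⇒ τ = V/Q = 34.274 h.
C(t) = C_in + (C₀ − C_in) e^(−t/τ). Set C = 1.09 and solve for t:
e^(−t/τ) = (C − C_in)/(C₀ − C_in) = (1.09 − 0.0583)/(4.77 − 0.0583) = 0.21897
t = −τ ln(…) = 34.274 × 1.5188 = 52.057 h.

52.1 h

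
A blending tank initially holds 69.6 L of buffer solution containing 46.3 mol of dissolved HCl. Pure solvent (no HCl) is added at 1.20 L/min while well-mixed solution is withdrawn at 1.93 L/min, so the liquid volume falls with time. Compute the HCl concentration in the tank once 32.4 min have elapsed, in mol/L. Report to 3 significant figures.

0.336 mol/L

Total volume: dV/dt = Q_in − Q_out = -0.73000 L/min, so V(t) = 69.6 − 0.73000 t and V(32.4) = 45.948 L.
Solute balance: dm/dt = 0 − Q_out C = −Q_out m/V(t).
Separate: dm/m = −Q_out dt/V(t) ⇒ ln(m/m₀) = −(Q_out/(Q_in−Q_out)) ln(V/V₀).
m = m₀ (V₀/V)^(Q_out/(Q_in−Q_out)) = 46.3 × (69.6/45.948)^(-2.6438) = 15.445 mol.
C = m/V = 15.445/45.948 = 0.33614 mol/L.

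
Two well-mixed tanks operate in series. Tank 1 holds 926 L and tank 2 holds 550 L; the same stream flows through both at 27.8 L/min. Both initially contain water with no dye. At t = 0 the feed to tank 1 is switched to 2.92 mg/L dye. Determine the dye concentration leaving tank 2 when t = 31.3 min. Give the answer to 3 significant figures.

Time constants: τᵢ = Vᵢ/Q for each well-mixed tank.
τ₁ = 926/27.8 = 33.309 min; τ₂ = 550/27.8 = 19.784 min.
Tank 1: C₁ = C_in(1 − e^(−t/τ₁)). Tank 2 (τ₁ ≠ τ₂): C₂ = C_in[1 − (τ₁ e^(−t/τ₁) − τ₂ e^(−t/τ₂))/(τ₁ − τ₂)].
At t = 31.3: e^(−t/τ₁) = 0.39075, e^(−t/τ₂) = 0.20555.
C₂ = 2.92·[1 − (33.309·0.39075 − 19.784·0.20555)/(13.525)] = 2.92·0.33833 = 0.98793 mg/L.

0.988 mg/L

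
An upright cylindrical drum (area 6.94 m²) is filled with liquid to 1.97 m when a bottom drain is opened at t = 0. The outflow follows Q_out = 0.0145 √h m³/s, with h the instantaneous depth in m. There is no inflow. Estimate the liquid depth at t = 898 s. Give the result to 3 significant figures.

0.217 m

Accumulation of liquid (constant cross-section A): A dh/dt = −0.0145 √h.
Separate and integrate: 2(√h − √h₀) = −(0.0145/A) t.
√h = √1.97 − 0.0145·898/(2·6.94) = 1.4036 − 0.93811 = 0.46545.
h = 0.46545² = 0.21665 m.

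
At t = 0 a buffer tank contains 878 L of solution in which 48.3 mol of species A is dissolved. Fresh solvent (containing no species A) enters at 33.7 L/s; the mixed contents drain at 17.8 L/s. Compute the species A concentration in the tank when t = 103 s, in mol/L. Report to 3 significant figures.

0.00591 mol/L

Let m(t) be the amount of species A. Volume: V(t) = V₀ + (Q_in − Q_out) t = 878 + 15.900 t; V(103) = 2515.7 L.
Solute balance: dm/dt = 0 − Q_out C = −Q_out m/V(t).
dm/m = −Q_out dt/(V₀ + 15.900 t); integrating gives ln(m/m₀) = −(Q_out/(Q_in−Q_out)) ln(V/V₀).
m = m₀ (V₀/V)^(Q_out/(Q_in−Q_out)) = 48.3 × (878/2515.7)^(1.1195) = 14.865 mol.
C = m/V = 14.865/2515.7 = 0.0059087 mol/L.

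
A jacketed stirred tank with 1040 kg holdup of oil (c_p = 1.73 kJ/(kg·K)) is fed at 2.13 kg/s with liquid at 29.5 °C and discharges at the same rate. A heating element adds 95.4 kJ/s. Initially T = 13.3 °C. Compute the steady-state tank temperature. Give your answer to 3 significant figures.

M c_p dT/dt = ṁ c_p (T_in − T) + Q̇.
At steady state dT/dt = 0 ⇒ T_ss = T_in + Q̇/(ṁ c_p) = 29.5 + 95.4/(2.13·1.73) = 55.389 °C.

55.4 °C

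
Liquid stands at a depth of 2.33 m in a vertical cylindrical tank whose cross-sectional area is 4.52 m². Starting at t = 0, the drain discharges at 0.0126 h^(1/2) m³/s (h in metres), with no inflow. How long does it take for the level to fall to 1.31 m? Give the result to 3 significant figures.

274 s

With no inflow, A dh/dt = −0.0126 √h.
∫ h^(−1/2) dh = −(0.0126/A) ∫ dt, giving 2√h = 2√h₀ − (0.0126/A) t.
t = 2A(√h₀ − √h)/0.0126 = 2·4.52·(√2.33 − √1.31)/0.0126
  = 9.0400 × (1.5264 − 1.1446) / 0.0126 = 273.98 s.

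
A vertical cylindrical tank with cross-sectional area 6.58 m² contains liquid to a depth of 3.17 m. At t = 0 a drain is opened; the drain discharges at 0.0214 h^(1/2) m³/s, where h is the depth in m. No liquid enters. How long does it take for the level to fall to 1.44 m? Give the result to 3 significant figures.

357 s

A dh/dt = −Q_out = −0.0214 √h.
This is separable: 2 d(√h)/dt = −0.0214/A, so √h = √h₀ − (0.0214/(2A)) t.
t = 2A(√h₀ − √h)/0.0214 = 2·6.58·(√3.17 − √1.44)/0.0214
  = 13.160 × (1.7804 − 1.2000) / 0.0214 = 356.95 s.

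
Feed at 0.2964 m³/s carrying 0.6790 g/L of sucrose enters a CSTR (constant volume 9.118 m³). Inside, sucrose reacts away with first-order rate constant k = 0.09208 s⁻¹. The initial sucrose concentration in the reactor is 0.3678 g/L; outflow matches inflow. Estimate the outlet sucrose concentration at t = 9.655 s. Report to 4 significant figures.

Accumulation = in − out − consumed: V dC/dt = Q C_in − Q C − k V C.
This is linear with rate a = Q/V + k = 0.124587 s⁻¹.
C_ss = Q C_in/(Q + kV) = 0.177164 g/L; C(t) = C_ss + (C₀ − C_ss) e^(−a t).
C(9.655) = 0.177164 + (0.190636)·e^(−0.124587·9.655) = 0.177164 + (0.190636)·0.300325 = 0.234417 g/L.

0.2344 g/L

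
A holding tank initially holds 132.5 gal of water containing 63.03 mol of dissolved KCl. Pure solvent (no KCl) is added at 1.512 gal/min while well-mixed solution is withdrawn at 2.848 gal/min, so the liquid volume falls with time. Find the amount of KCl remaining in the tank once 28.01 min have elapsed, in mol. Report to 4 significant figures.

Let m(t) be the amount of KCl. Volume: V(t) = V₀ + (Q_in − Q_out) t = 132.5 − 1.33600 t; V(28.01) = 95.0786 gal.
Species balance (pure solvent in): dm/dt = −Q_out · m/V(t).
dm/m = −Q_out dt/(V₀ − 1.33600 t); integrating gives ln(m/m₀) = −(Q_out/(Q_in−Q_out)) ln(V/V₀).
m = m₀ (V₀/V)^(Q_out/(Q_in−Q_out)) = 63.03 × (132.5/95.0786)^(-2.13174) = 31.0666 mol.

31.07 mol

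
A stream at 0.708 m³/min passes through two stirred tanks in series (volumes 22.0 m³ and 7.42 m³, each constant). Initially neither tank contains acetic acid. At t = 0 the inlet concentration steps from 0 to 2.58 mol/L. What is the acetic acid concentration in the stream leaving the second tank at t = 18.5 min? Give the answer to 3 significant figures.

Each tank obeys Vᵢ dCᵢ/dt = Q(Cᵢ₋₁ − Cᵢ), so τᵢ = Vᵢ/Q.
τ₁ = 22.0/0.708 = 31.073 min; τ₂ = 7.42/0.708 = 10.480 min.
Tank 1: C₁ = C_in(1 − e^(−t/τ₁)). Tank 2 (τ₁ ≠ τ₂): C₂ = C_in[1 − (τ₁ e^(−t/τ₁) − τ₂ e^(−t/τ₂))/(τ₁ − τ₂)].
At t = 18.5: e^(−t/τ₁) = 0.55136, e^(−t/τ₂) = 0.17115.
C₂ = 2.58·[1 − (31.073·0.55136 − 10.480·0.17115)/(20.593)] = 2.58·0.25514 = 0.65826 mol/L.

0.658 mol/L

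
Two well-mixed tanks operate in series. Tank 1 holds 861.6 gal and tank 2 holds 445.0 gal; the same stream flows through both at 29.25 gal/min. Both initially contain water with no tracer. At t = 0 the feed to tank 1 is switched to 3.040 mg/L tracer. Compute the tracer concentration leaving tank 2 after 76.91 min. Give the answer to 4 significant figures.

2.599 mg/L

Each tank obeys Vᵢ dCᵢ/dt = Q(Cᵢ₋₁ − Cᵢ), so τᵢ = Vᵢ/Q.
τ₁ = 861.6/29.25 = 29.4564 min; τ₂ = 445.0/29.25 = 15.2137 min.
Tank 1: C₁ = C_in(1 − e^(−t/τ₁)). Tank 2 (τ₁ ≠ τ₂): C₂ = C_in[1 − (τ₁ e^(−t/τ₁) − τ₂ e^(−t/τ₂))/(τ₁ − τ₂)].
At t = 76.91: e^(−t/τ₁) = 0.0734628, e^(−t/τ₂) = 0.00637532.
C₂ = 3.040·[1 − (29.4564·0.0734628 − 15.2137·0.00637532)/(14.2427)] = 3.040·0.854876 = 2.59882 mg/L.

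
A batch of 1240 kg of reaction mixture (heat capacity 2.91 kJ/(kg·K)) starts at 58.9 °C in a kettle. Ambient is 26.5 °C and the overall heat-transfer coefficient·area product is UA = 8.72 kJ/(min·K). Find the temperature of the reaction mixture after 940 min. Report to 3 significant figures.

Lumped-capacitance energy balance: M c_p dT/dt = UA(T_amb − T).
dT/dt = (T_ss − T)/τ with T_ss = T_amb = 26.500 °C, τ = M c_p/UA = 1240·2.91/8.72 = 413.81 min.
Integrating: T(t) = T_ss + (T₀ − T_ss) e^(−t/τ).
T(940) = 26.500 + (32.400)·0.10315 = 29.842 °C.

29.8 °C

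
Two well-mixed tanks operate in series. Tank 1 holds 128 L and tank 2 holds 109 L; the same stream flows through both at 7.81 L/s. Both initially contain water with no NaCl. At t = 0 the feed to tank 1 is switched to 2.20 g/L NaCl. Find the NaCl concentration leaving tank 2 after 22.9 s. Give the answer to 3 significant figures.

0.981 g/L

Time constants: τᵢ = Vᵢ/Q for each well-mixed tank.
τ₁ = 128/7.81 = 16.389 s; τ₂ = 109/7.81 = 13.956 s.
Solving the cascade with C₁(0)=C₂(0)=0 gives C₂(t) = C_in[1 − (τ₁ e^(−t/τ₁) − τ₂ e^(−t/τ₂))/(τ₁ − τ₂)].
At t = 22.9: e^(−t/τ₁) = 0.24727, e^(−t/τ₂) = 0.19382.
C₂ = 2.20·[1 − (16.389·0.24727 − 13.956·0.19382)/(2.4328)] = 2.20·0.44608 = 0.98137 g/L.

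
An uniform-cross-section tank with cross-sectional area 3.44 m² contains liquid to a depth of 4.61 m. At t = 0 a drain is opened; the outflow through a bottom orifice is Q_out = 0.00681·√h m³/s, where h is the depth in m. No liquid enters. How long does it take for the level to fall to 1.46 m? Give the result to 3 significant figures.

With no inflow, A dh/dt = −0.00681 √h.
This is separable: 2 d(√h)/dt = −0.00681/A, so √h = √h₀ − (0.00681/(2A)) t.
t = 2A(√h₀ − √h)/0.00681 = 2·3.44·(√4.61 − √1.46)/0.00681
  = 6.8800 × (2.1471 − 1.2083) / 0.00681 = 948.44 s.

948 s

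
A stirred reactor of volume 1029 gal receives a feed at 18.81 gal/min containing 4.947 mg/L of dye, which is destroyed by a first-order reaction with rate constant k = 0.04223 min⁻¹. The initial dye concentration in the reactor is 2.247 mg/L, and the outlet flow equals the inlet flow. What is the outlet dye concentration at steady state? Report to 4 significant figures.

1.494 mg/L

Species balance: V dC/dt = Q C_in − Q C − k V C.
At steady state: 0 = Q C_in − (Q + kV) C_ss, so C_ss = Q C_in/(Q + kV).
C_ss = 18.81·4.947/(18.81 + 0.04223·1029) = 93.0531/62.2647 = 1.49448 mg/L.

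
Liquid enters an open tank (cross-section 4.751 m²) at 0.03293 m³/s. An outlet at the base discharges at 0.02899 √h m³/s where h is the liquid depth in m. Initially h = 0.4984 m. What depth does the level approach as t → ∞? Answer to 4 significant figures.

1.290 m

Level balance: A dh/dt = 0.03293 − 0.02899 √h. Setting dh/dt = 0:
Q_in = 0.02899 √h_ss ⇒ √h_ss = 0.03293/0.02899 = 1.13591.
h_ss = 1.13591² = 1.29029 m. (Since h₀ = 0.4984 m < h_ss, the level will rise toward this value.)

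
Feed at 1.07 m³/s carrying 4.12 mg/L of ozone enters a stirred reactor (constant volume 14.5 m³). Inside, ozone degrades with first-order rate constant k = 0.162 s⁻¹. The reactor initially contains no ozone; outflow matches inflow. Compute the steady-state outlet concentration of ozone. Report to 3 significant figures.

1.29 mg/L

Accumulation = in − out − consumed: V dC/dt = Q C_in − Q C − k V C.
Steady state (dC/dt = 0): C_ss = Q C_in/(Q + kV) = C_in/(1 + kV/Q).
C_ss = 1.07·4.12/(1.07 + 0.162·14.5) = 4.4084/3.4190 = 1.2894 mg/L.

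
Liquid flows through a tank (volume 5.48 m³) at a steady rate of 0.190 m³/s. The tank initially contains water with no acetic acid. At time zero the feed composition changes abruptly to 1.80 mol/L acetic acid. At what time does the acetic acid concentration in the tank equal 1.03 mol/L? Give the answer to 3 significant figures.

24.5 s

Species balance on the tank: V dC/dt = Q(C_in − C), so τ = V/Q = 28.842 s.
C(t) = C_in + (C₀ − C_in) e^(−t/τ). Set C = 1.03 and solve for t:
e^(−t/τ) = (C − C_in)/(C₀ − C_in) = (1.03 − 1.80)/(0 − 1.80) = 0.42778
t = −τ ln(…) = 28.842 × 0.84915 = 24.491 s.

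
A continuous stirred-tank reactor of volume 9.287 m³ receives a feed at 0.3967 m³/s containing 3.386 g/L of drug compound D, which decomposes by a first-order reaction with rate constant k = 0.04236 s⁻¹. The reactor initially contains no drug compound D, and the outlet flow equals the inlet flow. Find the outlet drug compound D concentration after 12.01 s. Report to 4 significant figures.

1.088 g/L

Species balance: V dC/dt = Q C_in − Q C − k V C.
dC/dt = (Q/V) C_in − (Q/V + k) C; effective rate a = Q/V + k = 0.0427156 + 0.04236 = 0.0850756 s⁻¹.
C_ss = Q C_in/(Q + kV) = 1.70008 g/L; C(t) = C_ss + (C₀ − C_ss) e^(−a t).
C(12.01) = 1.70008 + (-1.70008)·e^(−0.0850756·12.01) = 1.70008 + (-1.70008)·0.359961 = 1.08811 g/L.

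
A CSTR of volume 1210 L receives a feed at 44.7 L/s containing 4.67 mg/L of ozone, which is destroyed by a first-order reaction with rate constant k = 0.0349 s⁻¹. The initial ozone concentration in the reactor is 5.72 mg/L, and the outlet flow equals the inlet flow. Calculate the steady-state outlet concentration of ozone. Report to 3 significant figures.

Species balance: V dC/dt = Q C_in − Q C − k V C.
Steady state (dC/dt = 0): C_ss = Q C_in/(Q + kV) = C_in/(1 + kV/Q).
C_ss = 44.7·4.67/(44.7 + 0.0349·1210) = 208.75/86.929 = 2.4014 mg/L.

2.40 mg/L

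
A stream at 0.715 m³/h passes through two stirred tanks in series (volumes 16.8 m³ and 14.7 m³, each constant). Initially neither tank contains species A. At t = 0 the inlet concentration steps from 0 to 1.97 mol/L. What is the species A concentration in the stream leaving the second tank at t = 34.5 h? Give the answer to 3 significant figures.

0.915 mol/L

Time constants: τᵢ = Vᵢ/Q for each well-mixed tank.
τ₁ = 16.8/0.715 = 23.497 h; τ₂ = 14.7/0.715 = 20.559 h.
Solving the cascade with C₁(0)=C₂(0)=0 gives C₂(t) = C_in[1 − (τ₁ e^(−t/τ₁) − τ₂ e^(−t/τ₂))/(τ₁ − τ₂)].
At t = 34.5: e^(−t/τ₁) = 0.23032, e^(−t/τ₂) = 0.18674.
C₂ = 1.97·[1 − (23.497·0.23032 − 20.559·0.18674)/(2.9371)] = 1.97·0.46462 = 0.91531 mol/L.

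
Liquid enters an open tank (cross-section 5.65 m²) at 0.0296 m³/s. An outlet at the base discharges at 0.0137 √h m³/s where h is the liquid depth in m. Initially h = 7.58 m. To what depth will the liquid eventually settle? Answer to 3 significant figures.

Volume balance on the tank: A dh/dt = Q_in − 0.0137 √h. At steady state dh/dt = 0:
Q_in = 0.0137 √h_ss ⇒ √h_ss = 0.0296/0.0137 = 2.1606.
h_ss = 2.1606² = 4.6681 m. (Since h₀ = 7.58 m > h_ss, the level will fall toward this value.)

4.67 m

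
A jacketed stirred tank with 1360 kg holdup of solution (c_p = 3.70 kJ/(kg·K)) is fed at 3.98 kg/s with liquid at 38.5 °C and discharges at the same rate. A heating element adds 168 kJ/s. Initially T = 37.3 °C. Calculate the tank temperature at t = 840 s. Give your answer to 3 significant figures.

M c_p dT/dt = ṁ c_p (T_in − T) + Q̇.
τ = M/ṁ = 341.71 s; T_ss = T_in + Q̇/(ṁ c_p) = 38.5 + 168/(3.98·3.70) = 49.908 °C.
Solution: T(t) = T_ss + (T₀ − T_ss) e^(−t/τ).
T(840) = 49.908 + (-12.608)·e^(−840/341.71) = 49.908 + (-12.608)·0.085586 = 48.829 °C.

48.8 °C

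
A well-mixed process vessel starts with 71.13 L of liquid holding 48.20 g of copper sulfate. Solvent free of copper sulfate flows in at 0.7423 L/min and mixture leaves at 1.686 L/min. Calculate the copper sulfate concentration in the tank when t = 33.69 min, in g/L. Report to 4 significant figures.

0.4252 g/L

Total volume: dV/dt = Q_in − Q_out = -0.943700 L/min, so V(t) = 71.13 − 0.943700 t and V(33.69) = 39.3367 L.
Solute balance: dm/dt = 0 − Q_out C = −Q_out m/V(t).
Separate: dm/m = −Q_out dt/V(t) ⇒ ln(m/m₀) = −(Q_out/(Q_in−Q_out)) ln(V/V₀).
m = m₀ (V₀/V)^(Q_out/(Q_in−Q_out)) = 48.20 × (71.13/39.3367)^(-1.78658) = 16.7279 g.
C = m/V = 16.7279/39.3367 = 0.425248 g/L.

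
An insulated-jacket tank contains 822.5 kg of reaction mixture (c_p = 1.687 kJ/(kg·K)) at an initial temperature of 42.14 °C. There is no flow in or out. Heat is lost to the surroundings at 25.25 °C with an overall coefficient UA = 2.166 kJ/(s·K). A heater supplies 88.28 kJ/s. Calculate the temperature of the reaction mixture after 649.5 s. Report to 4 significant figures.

M c_p dT/dt = −UA(T − T_amb) + Q̇.
dT/dt = (T_ss − T)/τ with T_ss = T_amb + Q̇/UA = 25.25 + 88.28/2.166 = 66.0072 °C, τ = M c_p/UA = 822.5·1.687/2.166 = 640.608 s.
T approaches T_ss exponentially: T(t) = T_ss + (T₀ − T_ss) e^(−t/τ).
T(649.5) = 66.0072 + (-23.8672)·0.362808 = 57.3479 °C.

57.35 °C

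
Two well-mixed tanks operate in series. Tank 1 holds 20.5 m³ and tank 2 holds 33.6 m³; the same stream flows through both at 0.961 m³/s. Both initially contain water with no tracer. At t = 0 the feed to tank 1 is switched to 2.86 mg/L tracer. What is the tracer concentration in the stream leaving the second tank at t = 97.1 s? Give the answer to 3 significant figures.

Each tank obeys Vᵢ dCᵢ/dt = Q(Cᵢ₋₁ − Cᵢ), so τᵢ = Vᵢ/Q.
τ₁ = 20.5/0.961 = 21.332 s; τ₂ = 33.6/0.961 = 34.964 s.
Tank 1: C₁ = C_in(1 − e^(−t/τ₁)). Tank 2 (τ₁ ≠ τ₂): C₂ = C_in[1 − (τ₁ e^(−t/τ₁) − τ₂ e^(−t/τ₂))/(τ₁ − τ₂)].
At t = 97.1: e^(−t/τ₁) = 0.010548, e^(−t/τ₂) = 0.062214.
C₂ = 2.86·[1 − (21.332·0.010548 − 34.964·0.062214)/(-13.632)] = 2.86·0.85693 = 2.4508 mg/L.

2.45 mg/L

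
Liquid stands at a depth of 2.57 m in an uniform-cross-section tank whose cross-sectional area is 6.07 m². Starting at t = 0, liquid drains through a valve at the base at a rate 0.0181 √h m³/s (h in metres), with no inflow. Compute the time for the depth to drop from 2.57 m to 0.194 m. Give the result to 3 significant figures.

780 s

A dh/dt = −Q_out = −0.0181 √h.
∫ h^(−1/2) dh = −(0.0181/A) ∫ dt, giving 2√h = 2√h₀ − (0.0181/A) t.
t = 2A(√h₀ − √h)/0.0181 = 2·6.07·(√2.57 − √0.194)/0.0181
  = 12.140 × (1.6031 − 0.44045) / 0.0181 = 779.82 s.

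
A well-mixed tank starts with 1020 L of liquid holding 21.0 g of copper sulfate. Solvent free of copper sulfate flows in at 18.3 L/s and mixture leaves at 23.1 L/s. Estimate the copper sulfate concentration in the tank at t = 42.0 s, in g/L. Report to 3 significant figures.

0.00889 g/L

Total volume: dV/dt = Q_in − Q_out = -4.8000 L/s, so V(t) = 1020 − 4.8000 t and V(42.0) = 818.40 L.
Species balance (pure solvent in): dm/dt = −Q_out · m/V(t).
Separate: dm/m = −Q_out dt/V(t) ⇒ ln(m/m₀) = −(Q_out/(Q_in−Q_out)) ln(V/V₀).
m = m₀ (V₀/V)^(Q_out/(Q_in−Q_out)) = 21.0 × (1020/818.40)^(-4.8125) = 7.2774 g.
C = m/V = 7.2774/818.40 = 0.0088923 g/L.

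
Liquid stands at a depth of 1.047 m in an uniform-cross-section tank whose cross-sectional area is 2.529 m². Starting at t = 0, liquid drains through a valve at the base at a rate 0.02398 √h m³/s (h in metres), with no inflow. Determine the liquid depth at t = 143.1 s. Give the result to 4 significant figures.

With no inflow, A dh/dt = −0.02398 √h.
This is separable: 2 d(√h)/dt = −0.02398/A, so √h = √h₀ − (0.02398/(2A)) t.
√h = √1.047 − 0.02398·143.1/(2·2.529) = 1.02323 − 0.678438 = 0.344792.
h = 0.344792² = 0.118882 m.

0.1189 m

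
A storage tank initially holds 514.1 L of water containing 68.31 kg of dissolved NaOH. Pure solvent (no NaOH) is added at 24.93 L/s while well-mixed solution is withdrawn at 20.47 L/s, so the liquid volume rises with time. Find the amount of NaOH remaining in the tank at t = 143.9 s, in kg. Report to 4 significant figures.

Let m(t) be the amount of NaOH. Volume: V(t) = V₀ + (Q_in − Q_out) t = 514.1 + 4.46000 t; V(143.9) = 1155.89 L.
No NaOH enters, so dm/dt = −Q_out · (m/V).
Separate: dm/m = −Q_out dt/V(t) ⇒ ln(m/m₀) = −(Q_out/(Q_in−Q_out)) ln(V/V₀).
m = m₀ (V₀/V)^(Q_out/(Q_in−Q_out)) = 68.31 × (514.1/1155.89)^(4.58969) = 1.65771 kg.

1.658 kg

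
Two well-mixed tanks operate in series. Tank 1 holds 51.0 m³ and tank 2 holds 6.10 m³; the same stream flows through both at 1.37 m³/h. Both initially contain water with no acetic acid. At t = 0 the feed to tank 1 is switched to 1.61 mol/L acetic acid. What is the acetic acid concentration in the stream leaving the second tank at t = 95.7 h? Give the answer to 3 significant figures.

Time constants: τᵢ = Vᵢ/Q for each well-mixed tank.
τ₁ = 51.0/1.37 = 37.226 h; τ₂ = 6.10/1.37 = 4.4526 h.
Tank 1: C₁ = C_in(1 − e^(−t/τ₁)). Tank 2 (τ₁ ≠ τ₂): C₂ = C_in[1 − (τ₁ e^(−t/τ₁) − τ₂ e^(−t/τ₂))/(τ₁ − τ₂)].
At t = 95.7: e^(−t/τ₁) = 0.076477, e^(−t/τ₂) = 4.6301e-10.
C₂ = 1.61·[1 − (37.226·0.076477 − 4.4526·4.6301e-10)/(32.774)] = 1.61·0.91313 = 1.4701 mol/L.

1.47 mol/L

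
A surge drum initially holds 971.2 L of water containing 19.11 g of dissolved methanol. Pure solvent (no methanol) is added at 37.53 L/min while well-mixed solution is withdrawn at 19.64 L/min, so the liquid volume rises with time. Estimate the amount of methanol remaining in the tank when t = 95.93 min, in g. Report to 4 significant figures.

Total volume: dV/dt = Q_in − Q_out = 17.8900 L/min, so V(t) = 971.2 + 17.8900 t and V(95.93) = 2687.39 L.
Species balance (pure solvent in): dm/dt = −Q_out · m/V(t).
dm/m = −Q_out dt/(V₀ + 17.8900 t); integrating gives ln(m/m₀) = −(Q_out/(Q_in−Q_out)) ln(V/V₀).
m = m₀ (V₀/V)^(Q_out/(Q_in−Q_out)) = 19.11 × (971.2/2687.39)^(1.09782) = 6.25173 g.

6.252 g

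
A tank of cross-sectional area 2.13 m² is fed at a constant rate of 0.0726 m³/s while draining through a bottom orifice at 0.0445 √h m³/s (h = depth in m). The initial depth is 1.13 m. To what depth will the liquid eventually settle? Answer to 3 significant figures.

Mass balance (ρ constant): A dh/dt = Q_in − 0.0445 √h. At steady state dh/dt = 0:
Q_in = 0.0445 √h_ss ⇒ √h_ss = 0.0726/0.0445 = 1.6315.
h_ss = 1.6315² = 2.6617 m. (Since h₀ = 1.13 m < h_ss, the level will rise toward this value.)

2.66 m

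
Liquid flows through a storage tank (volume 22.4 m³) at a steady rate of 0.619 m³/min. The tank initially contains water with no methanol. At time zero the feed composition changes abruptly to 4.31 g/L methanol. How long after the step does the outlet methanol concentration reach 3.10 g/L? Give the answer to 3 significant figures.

46.0 min

Species balance: V dC/dt = Q(C_in − C) ⇒ τ = V/Q = 36.187 min.
C(t) = C_in + (C₀ − C_in) e^(−t/τ). Set C = 3.10 and solve for t:
e^(−t/τ) = (C − C_in)/(C₀ − C_in) = (3.10 − 4.31)/(0 − 4.31) = 0.28074
t = −τ ln(…) = 36.187 × 1.2703 = 45.969 min.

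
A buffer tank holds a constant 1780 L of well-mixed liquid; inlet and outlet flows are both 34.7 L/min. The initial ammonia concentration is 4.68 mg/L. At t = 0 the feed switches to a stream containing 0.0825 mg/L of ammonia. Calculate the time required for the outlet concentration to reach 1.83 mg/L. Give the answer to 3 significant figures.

Species balance: V dC/dt = Q(C_in − C) ⇒ τ = V/Q = 51.297 min.
C(t) = C_in + (C₀ − C_in) e^(−t/τ). Set C = 1.83 and solve for t:
e^(−t/τ) = (C − C_in)/(C₀ − C_in) = (1.83 − 0.0825)/(4.68 − 0.0825) = 0.38010
t = −τ ln(…) = 51.297 × 0.96733 = 49.621 min.

49.6 min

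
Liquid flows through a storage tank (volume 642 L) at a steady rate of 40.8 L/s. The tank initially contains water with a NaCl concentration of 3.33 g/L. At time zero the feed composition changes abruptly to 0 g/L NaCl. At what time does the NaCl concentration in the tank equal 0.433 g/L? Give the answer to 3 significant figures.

Species balance: V dC/dt = Q(C_in − C) ⇒ τ = V/Q = 15.735 s.
C(t) = C_in + (C₀ − C_in) e^(−t/τ). Set C = 0.433 and solve for t:
e^(−t/τ) = (C − C_in)/(C₀ − C_in) = (0.433 − 0)/(3.33 − 0) = 0.13003
t = −τ ln(…) = 15.735 × 2.0400 = 32.100 s.

32.1 s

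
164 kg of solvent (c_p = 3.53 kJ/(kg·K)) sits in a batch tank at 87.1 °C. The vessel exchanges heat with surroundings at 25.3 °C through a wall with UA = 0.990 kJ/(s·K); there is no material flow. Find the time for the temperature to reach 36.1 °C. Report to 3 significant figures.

1020 s

M c_p dT/dt = −UA(T − T_amb).
τ = M c_p/UA = 584.77 s; T_ss = T_amb = 25.300 °C.
T(t) = T_ss + (T₀ − T_ss)e^(−t/τ); set T = 36.1:
t = −τ ln[(T − T_ss)/(T₀ − T_ss)] = −584.77 · ln(0.17476) = 1020.0 s.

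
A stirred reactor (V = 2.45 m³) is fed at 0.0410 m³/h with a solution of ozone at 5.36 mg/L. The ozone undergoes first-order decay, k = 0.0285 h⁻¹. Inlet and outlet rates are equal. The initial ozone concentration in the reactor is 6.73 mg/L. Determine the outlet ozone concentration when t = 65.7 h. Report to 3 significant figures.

2.23 mg/L

Species balance: V dC/dt = Q C_in − Q C − k V C.
This is linear with rate a = Q/V + k = 0.045235 h⁻¹.
C_ss = Q C_in/(Q + kV) = 1.9829 mg/L; C(t) = C_ss + (C₀ − C_ss) e^(−a t).
C(65.7) = 1.9829 + (4.7471)·e^(−0.045235·65.7) = 1.9829 + (4.7471)·0.051205 = 2.2260 mg/L.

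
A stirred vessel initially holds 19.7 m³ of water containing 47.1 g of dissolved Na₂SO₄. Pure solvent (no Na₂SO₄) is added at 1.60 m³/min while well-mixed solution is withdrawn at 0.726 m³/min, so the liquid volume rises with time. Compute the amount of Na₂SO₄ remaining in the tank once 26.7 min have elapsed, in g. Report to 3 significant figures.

24.6 g

Total volume: dV/dt = Q_in − Q_out = 0.87400 m³/min, so V(t) = 19.7 + 0.87400 t and V(26.7) = 43.036 m³.
Solute balance: dm/dt = 0 − Q_out C = −Q_out m/V(t).
dm/m = −Q_out dt/(V₀ + 0.87400 t); integrating gives ln(m/m₀) = −(Q_out/(Q_in−Q_out)) ln(V/V₀).
m = m₀ (V₀/V)^(Q_out/(Q_in−Q_out)) = 47.1 × (19.7/43.036)^(0.83066) = 24.611 g.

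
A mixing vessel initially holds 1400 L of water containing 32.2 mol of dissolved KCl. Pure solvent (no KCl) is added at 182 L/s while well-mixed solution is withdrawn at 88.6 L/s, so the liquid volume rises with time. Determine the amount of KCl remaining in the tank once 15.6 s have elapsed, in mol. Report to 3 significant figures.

16.4 mol

Let m(t) be the amount of KCl. Volume: V(t) = V₀ + (Q_in − Q_out) t = 1400 + 93.400 t; V(15.6) = 2857.0 L.
Species balance (pure solvent in): dm/dt = −Q_out · m/V(t).
dm/m = −Q_out dt/(V₀ + 93.400 t); integrating gives ln(m/m₀) = −(Q_out/(Q_in−Q_out)) ln(V/V₀).
m = m₀ (V₀/V)^(Q_out/(Q_in−Q_out)) = 32.2 × (1400/2857.0)^(0.94861) = 16.368 mol.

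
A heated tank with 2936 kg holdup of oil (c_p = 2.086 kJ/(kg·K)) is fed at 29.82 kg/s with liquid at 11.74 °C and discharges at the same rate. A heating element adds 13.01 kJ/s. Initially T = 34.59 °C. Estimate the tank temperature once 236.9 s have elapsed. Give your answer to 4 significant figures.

M c_p dT/dt = ṁ c_p (T_in − T) + Q̇.
τ = M/ṁ = 98.4574 s; T_ss = T_in + Q̇/(ṁ c_p) = 11.74 + 13.01/(29.82·2.086) = 11.9491 °C.
Integrating: T(t) = T_ss + (T₀ − T_ss) e^(−t/τ).
T(236.9) = 11.9491 + (22.6409)·e^(−236.9/98.4574) = 11.9491 + (22.6409)·0.0901648 = 13.9906 °C.

13.99 °C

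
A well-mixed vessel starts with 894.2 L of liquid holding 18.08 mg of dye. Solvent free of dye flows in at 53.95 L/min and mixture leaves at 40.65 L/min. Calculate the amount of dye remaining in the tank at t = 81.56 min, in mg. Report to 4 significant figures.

Total volume: dV/dt = Q_in − Q_out = 13.3000 L/min, so V(t) = 894.2 + 13.3000 t and V(81.56) = 1978.95 L.
Species balance (pure solvent in): dm/dt = −Q_out · m/V(t).
dm/m = −Q_out dt/(V₀ + 13.3000 t); integrating gives ln(m/m₀) = −(Q_out/(Q_in−Q_out)) ln(V/V₀).
m = m₀ (V₀/V)^(Q_out/(Q_in−Q_out)) = 18.08 × (894.2/1978.95)^(3.05639) = 1.59494 mg.

1.595 mg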